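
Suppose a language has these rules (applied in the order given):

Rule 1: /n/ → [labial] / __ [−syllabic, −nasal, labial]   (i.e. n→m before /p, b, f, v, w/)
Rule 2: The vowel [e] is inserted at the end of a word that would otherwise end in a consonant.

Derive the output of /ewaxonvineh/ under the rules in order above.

ewaxomvinehe

Rule 1 (nasal place assimilation): /n/ precedes the labial consonant /v/, so it assimilates in place to [m]. /ewaxonvineh/ → ewaxomvineh.
Rule 2 (final e-epenthesis): the form ends in the consonant /h/, so [e] is inserted word-finally. /ewaxomvineh/ → ewaxomvinehe.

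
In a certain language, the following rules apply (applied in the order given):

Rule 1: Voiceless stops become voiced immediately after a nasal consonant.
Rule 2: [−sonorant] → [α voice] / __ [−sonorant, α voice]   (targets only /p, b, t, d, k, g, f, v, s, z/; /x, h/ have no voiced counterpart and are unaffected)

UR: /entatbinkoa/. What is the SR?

Rule 1 (post-nasal voicing): /t/ is a voiceless stop immediately after the nasal /n/, so it voices to [d]. /k/ is a voiceless stop immediately after the nasal /n/, so it voices to [g]. /entatbinkoa/ → endatbingoa.
Rule 2 (regressive voicing assimilation): /t/ precedes the voiced obstruent /b/, so it voices to [d] by assimilation. /endatbingoa/ → endadbingoa.

endadbingoa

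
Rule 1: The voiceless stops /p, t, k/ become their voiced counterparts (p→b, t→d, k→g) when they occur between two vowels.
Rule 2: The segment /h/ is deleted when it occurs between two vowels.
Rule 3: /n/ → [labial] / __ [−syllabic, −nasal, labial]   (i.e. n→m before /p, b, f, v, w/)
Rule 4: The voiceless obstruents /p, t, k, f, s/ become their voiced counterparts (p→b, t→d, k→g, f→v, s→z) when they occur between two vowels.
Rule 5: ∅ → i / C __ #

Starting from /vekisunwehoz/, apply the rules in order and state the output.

vegizumweozi

Rule 1 (intervocalic voicing): /k/ is a voiceless stop between vowels /e/ and /i/, so it voices to [g]. /vekisunwehoz/ → vegisunwehoz.
Rule 2 (intervocalic h-deletion): /h/ occurs between vowels /e/ and /o/, so it deletes. /vegisunwehoz/ → vegisunweoz.
Rule 3 (nasal place assimilation): /n/ precedes the labial consonant /w/, so it assimilates in place to [m]. /vegisunweoz/ → vegisumweoz.
Rule 4 (intervocalic voicing): /s/ is a voiceless obstruent between vowels /i/ and /u/, so it voices to [z]. /vegisumweoz/ → vegizumweoz.
Rule 5 (final i-epenthesis): the form ends in the consonant /z/, so [i] is inserted word-finally. /vegizumweoz/ → vegizumweozi.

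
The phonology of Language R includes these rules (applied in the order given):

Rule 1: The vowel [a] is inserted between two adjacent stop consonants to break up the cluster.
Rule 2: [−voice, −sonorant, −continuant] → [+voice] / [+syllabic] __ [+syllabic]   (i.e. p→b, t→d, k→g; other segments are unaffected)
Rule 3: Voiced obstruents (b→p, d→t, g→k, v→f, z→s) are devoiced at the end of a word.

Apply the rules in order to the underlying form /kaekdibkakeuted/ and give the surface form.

Rule 1 (stop-cluster a-epenthesis): /k/ and /d/ form a stop–stop cluster, so [a] is inserted between them. /b/ and /k/ form a stop–stop cluster, so [a] is inserted between them. /kaekdibkakeuted/ → kaekadibakakeuted.
Rule 2 (intervocalic voicing): /k/ is a voiceless stop between vowels /e/ and /a/, so it voices to [g]. /k/ is a voiceless stop between vowels /a/ and /a/, so it voices to [g]. /k/ is a voiceless stop between vowels /a/ and /e/, so it voices to [g]. /t/ is a voiceless stop between vowels /u/ and /e/, so it voices to [d]. /kaekadibakakeuted/ → kaegadibagageuded.
Rule 3 (final devoicing): /d/ is a voiced obstruent in word-final position, so it devoices to [t]. /kaegadibagageuded/ → kaegadibagageudet.

kaegadibagageudet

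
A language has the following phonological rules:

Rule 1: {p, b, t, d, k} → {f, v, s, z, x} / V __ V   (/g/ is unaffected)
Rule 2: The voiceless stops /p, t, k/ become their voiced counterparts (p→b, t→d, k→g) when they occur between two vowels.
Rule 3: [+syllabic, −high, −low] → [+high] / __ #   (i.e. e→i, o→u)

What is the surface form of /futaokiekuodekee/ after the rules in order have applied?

Rule 1 (intervocalic spirantization): /t/ is a stop between vowels /u/ and /a/, so it spirantizes to the fricative [s]. /k/ is a stop between vowels /o/ and /i/, so it spirantizes to the fricative [x]. /k/ is a stop between vowels /e/ and /u/, so it spirantizes to the fricative [x]. /d/ is a stop between vowels /o/ and /e/, so it spirantizes to the fricative [z]. /k/ is a stop between vowels /e/ and /e/, so it spirantizes to the fricative [x]. /futaokiekuodekee/ → fusaoxiexuozexee.
Rule 2 (intervocalic voicing): no segment meets the environment; /fusaoxiexuozexee/ is unchanged.
Rule 3 (final vowel raising): /e/ is a mid vowel in word-final position, so it raises to [i]. /fusaoxiexuozexee/ → fusaoxiexuozexei.

fusaoxiexuozexei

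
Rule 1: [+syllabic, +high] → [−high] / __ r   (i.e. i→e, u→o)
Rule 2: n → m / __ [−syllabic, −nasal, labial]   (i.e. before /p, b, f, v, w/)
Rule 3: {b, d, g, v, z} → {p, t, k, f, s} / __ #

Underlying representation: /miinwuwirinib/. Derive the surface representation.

miimwuwerinip

Rule 1 (pre-rhotic lowering): /i/ is a high vowel immediately before /r/, so it lowers to [e]. /miinwuwirinib/ → miinwuwerinib.
Rule 2 (nasal place assimilation): /n/ precedes the labial consonant /w/, so it assimilates in place to [m]. /miinwuwerinib/ → miimwuwerinib.
Rule 3 (final devoicing): /b/ is a voiced obstruent in word-final position, so it devoices to [p]. /miimwuwerinib/ → miimwuwerinip.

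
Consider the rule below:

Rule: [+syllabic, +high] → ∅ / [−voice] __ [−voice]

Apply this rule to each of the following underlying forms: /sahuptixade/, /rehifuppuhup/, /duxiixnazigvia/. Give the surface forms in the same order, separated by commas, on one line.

/sahuptixade/: /u/ is a high vowel flanked by voiceless consonants /h/ and /p/, so it deletes. /i/ is a high vowel flanked by voiceless consonants /t/ and /x/, so it deletes. → [sahptxade].
/rehifuppuhup/: /i/ is a high vowel flanked by voiceless consonants /h/ and /f/, so it deletes. /u/ is a high vowel flanked by voiceless consonants /f/ and /p/, so it deletes. /u/ is a high vowel flanked by voiceless consonants /p/ and /h/, so it deletes. /u/ is a high vowel flanked by voiceless consonants /h/ and /p/, so it deletes. → [rehfpphp].
/duxiixnazigvia/: the rule's environment is not met; surfaces unchanged as [duxiixnazigvia].

sahptxade, rehfpphp, duxiixnazigvia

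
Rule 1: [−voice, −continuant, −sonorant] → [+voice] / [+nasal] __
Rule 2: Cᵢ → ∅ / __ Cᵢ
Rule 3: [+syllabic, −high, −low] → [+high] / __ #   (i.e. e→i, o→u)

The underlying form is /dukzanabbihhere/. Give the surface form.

dukzanabiheri

Rule 1 (post-nasal voicing): no segment meets the environment; /dukzanabbihhere/ is unchanged.
Rule 2 (degemination): /bb/ is a geminate; the first /b/ deletes. /hh/ is a geminate; the first /h/ deletes. /dukzanabbihhere/ → dukzanabihere.
Rule 3 (final vowel raising): /e/ is a mid vowel in word-final position, so it raises to [i]. /dukzanabihere/ → dukzanabiheri.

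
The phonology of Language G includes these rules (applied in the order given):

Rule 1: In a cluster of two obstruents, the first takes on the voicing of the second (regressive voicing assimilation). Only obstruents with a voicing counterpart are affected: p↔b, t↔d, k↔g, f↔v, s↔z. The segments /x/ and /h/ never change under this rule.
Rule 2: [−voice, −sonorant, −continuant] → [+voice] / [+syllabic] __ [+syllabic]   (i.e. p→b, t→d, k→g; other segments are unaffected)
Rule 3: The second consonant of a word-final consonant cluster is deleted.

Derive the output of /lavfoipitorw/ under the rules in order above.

Rule 1 (regressive voicing assimilation): /v/ precedes the voiceless obstruent /f/, so it devoices to [f] by assimilation. /lavfoipitorw/ → laffoipitorw.
Rule 2 (intervocalic voicing): /p/ is a voiceless stop between vowels /i/ and /i/, so it voices to [b]. /t/ is a voiceless stop between vowels /i/ and /o/, so it voices to [d]. /laffoipitorw/ → laffoibidorw.
Rule 3 (final cluster simplification): /w/ is the second consonant of a word-final cluster /rw/, so it deletes. /laffoibidorw/ → laffoibidor.

laffoibidor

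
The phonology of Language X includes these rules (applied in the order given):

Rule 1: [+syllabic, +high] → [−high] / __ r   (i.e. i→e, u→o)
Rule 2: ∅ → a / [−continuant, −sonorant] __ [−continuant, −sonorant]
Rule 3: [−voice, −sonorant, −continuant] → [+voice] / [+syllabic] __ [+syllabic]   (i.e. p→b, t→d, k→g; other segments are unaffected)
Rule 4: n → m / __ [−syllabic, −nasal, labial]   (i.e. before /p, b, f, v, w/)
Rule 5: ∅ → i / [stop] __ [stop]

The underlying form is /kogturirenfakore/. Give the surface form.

kogadoreremfagore

Rule 1 (pre-rhotic lowering): /u/ is a high vowel immediately before /r/, so it lowers to [o]. /i/ is a high vowel immediately before /r/, so it lowers to [e]. /kogturirenfakore/ → kogtorerenfakore.
Rule 2 (stop-cluster a-epenthesis): /g/ and /t/ form a stop–stop cluster, so [a] is inserted between them. /kogtorerenfakore/ → kogatorerenfakore.
Rule 3 (intervocalic voicing): /t/ is a voiceless stop between vowels /a/ and /o/, so it voices to [d]. /k/ is a voiceless stop between vowels /a/ and /o/, so it voices to [g]. /kogatorerenfakore/ → kogadorerenfagore.
Rule 4 (nasal place assimilation): /n/ precedes the labial consonant /f/, so it assimilates in place to [m]. /kogadorerenfagore/ → kogadoreremfagore.
Rule 5 (stop-cluster i-epenthesis): no segment meets the environment; /kogadoreremfagore/ is unchanged.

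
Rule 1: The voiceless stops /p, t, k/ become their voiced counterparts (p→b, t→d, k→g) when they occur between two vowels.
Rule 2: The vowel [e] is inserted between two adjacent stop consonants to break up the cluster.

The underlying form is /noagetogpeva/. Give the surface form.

Rule 1 (intervocalic voicing): /t/ is a voiceless stop between vowels /e/ and /o/, so it voices to [d]. /noagetogpeva/ → noagedogpeva.
Rule 2 (stop-cluster e-epenthesis): /g/ and /p/ form a stop–stop cluster, so [e] is inserted between them. /noagedogpeva/ → noagedogepeva.

noagedogepeva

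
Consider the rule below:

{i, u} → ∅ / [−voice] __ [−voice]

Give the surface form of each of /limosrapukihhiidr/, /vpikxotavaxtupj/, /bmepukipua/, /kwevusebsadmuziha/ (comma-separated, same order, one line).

/limosrapukihhiidr/: /u/ is a high vowel flanked by voiceless consonants /p/ and /k/, so it deletes. /i/ is a high vowel flanked by voiceless consonants /k/ and /h/, so it deletes. → [limosrapkhhiidr].
/vpikxotavaxtupj/: /i/ is a high vowel flanked by voiceless consonants /p/ and /k/, so it deletes. /u/ is a high vowel flanked by voiceless consonants /t/ and /p/, so it deletes. → [vpkxotavaxtpj].
/bmepukipua/: /u/ is a high vowel flanked by voiceless consonants /p/ and /k/, so it deletes. /i/ is a high vowel flanked by voiceless consonants /k/ and /p/, so it deletes. → [bmepkpua].
/kwevusebsadmuziha/: the rule's environment is not met; surfaces unchanged as [kwevusebsadmuziha].

limosrapkhhiidr, vpkxotavaxtpj, bmepkpua, kwevusebsadmuziha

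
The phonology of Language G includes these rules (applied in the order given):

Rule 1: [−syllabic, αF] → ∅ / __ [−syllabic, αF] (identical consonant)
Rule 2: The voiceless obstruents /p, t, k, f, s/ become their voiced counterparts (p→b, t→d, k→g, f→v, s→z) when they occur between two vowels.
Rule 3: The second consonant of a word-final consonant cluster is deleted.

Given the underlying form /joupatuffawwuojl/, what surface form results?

joubaduvawuoj

Rule 1 (degemination): /ff/ is a geminate; the first /f/ deletes. /ww/ is a geminate; the first /w/ deletes. /joupatuffawwuojl/ → joupatufawuojl.
Rule 2 (intervocalic voicing): /p/ is a voiceless obstruent between vowels /u/ and /a/, so it voices to [b]. /t/ is a voiceless obstruent between vowels /a/ and /u/, so it voices to [d]. /f/ is a voiceless obstruent between vowels /u/ and /a/, so it voices to [v]. /joupatufawuojl/ → joubaduvawuojl.
Rule 3 (final cluster simplification): /l/ is the second consonant of a word-final cluster /jl/, so it deletes. /joubaduvawuojl/ → joubaduvawuoj.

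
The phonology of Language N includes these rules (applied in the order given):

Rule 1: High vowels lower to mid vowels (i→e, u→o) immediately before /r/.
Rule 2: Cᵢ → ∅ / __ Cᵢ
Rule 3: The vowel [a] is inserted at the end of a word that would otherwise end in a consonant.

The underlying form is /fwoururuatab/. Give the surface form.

Rule 1 (pre-rhotic lowering): /u/ is a high vowel immediately before /r/, so it lowers to [o]. /u/ is a high vowel immediately before /r/, so it lowers to [o]. /fwoururuatab/ → fwoororuatab.
Rule 2 (degemination): no segment meets the environment; /fwoororuatab/ is unchanged.
Rule 3 (final a-epenthesis): the form ends in the consonant /b/, so [a] is inserted word-finally. /fwoororuatab/ → fwoororuataba.

fwoororuataba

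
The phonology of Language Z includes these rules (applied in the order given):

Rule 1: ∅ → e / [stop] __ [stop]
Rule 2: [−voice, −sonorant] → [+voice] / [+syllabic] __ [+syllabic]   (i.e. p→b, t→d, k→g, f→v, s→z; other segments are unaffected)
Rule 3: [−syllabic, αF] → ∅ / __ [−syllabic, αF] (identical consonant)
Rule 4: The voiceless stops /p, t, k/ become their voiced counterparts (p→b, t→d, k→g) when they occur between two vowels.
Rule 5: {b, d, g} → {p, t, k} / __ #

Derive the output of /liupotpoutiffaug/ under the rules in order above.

Rule 1 (stop-cluster e-epenthesis): /t/ and /p/ form a stop–stop cluster, so [e] is inserted between them. /liupotpoutiffaug/ → liupotepoutiffaug.
Rule 2 (intervocalic voicing): /p/ is a voiceless obstruent between vowels /u/ and /o/, so it voices to [b]. /t/ is a voiceless obstruent between vowels /o/ and /e/, so it voices to [d]. /p/ is a voiceless obstruent between vowels /e/ and /o/, so it voices to [b]. /t/ is a voiceless obstruent between vowels /u/ and /i/, so it voices to [d]. /liupotepoutiffaug/ → liubodeboudiffaug.
Rule 3 (degemination): /ff/ is a geminate; the first /f/ deletes. /liubodeboudiffaug/ → liubodeboudifaug.
Rule 4 (intervocalic voicing): no segment meets the environment; /liubodeboudifaug/ is unchanged.
Rule 5 (final devoicing): /g/ is a voiced stop in word-final position, so it devoices to [k]. /liubodeboudifaug/ → liubodeboudifauk.

liubodeboudifauk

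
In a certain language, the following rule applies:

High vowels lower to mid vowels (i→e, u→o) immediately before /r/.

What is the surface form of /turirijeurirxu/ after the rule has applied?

torerijeorerxu

Scanning /turirijeurirxu/: /u/ is a high vowel immediately before /r/, so it lowers to [o]; /i/ is a high vowel immediately before /r/, so it lowers to [e]; /i/ at position 6 is not in the conditioning environment; /u/ is a high vowel immediately before /r/, so it lowers to [o]; /i/ is a high vowel immediately before /r/, so it lowers to [e]; /u/ at position 14 is not in the conditioning environment.
Result: [torerijeorerxu].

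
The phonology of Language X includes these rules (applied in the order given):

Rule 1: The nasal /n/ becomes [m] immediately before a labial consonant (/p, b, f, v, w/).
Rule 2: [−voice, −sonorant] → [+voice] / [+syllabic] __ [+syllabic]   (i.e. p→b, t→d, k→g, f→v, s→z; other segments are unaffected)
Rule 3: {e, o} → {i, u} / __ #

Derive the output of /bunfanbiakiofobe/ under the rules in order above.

bumfambiagiovobi

Rule 1 (nasal place assimilation): /n/ precedes the labial consonant /f/, so it assimilates in place to [m]. /n/ precedes the labial consonant /b/, so it assimilates in place to [m]. /bunfanbiakiofobe/ → bumfambiakiofobe.
Rule 2 (intervocalic voicing): /k/ is a voiceless obstruent between vowels /a/ and /i/, so it voices to [g]. /f/ is a voiceless obstruent between vowels /o/ and /o/, so it voices to [v]. /bumfambiakiofobe/ → bumfambiagiovobe.
Rule 3 (final vowel raising): /e/ is a mid vowel in word-final position, so it raises to [i]. /bumfambiagiovobe/ → bumfambiagiovobi.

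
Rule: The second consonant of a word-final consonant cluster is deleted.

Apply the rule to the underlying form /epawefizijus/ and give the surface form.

epawefizijus

No segment of /epawefizijus/ meets the structural description of the rule, so the form surfaces unchanged.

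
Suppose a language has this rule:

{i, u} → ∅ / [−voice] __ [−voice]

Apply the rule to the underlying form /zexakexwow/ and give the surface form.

No segment of /zexakexwow/ meets the structural description of the rule, so the form surfaces unchanged.

zexakexwow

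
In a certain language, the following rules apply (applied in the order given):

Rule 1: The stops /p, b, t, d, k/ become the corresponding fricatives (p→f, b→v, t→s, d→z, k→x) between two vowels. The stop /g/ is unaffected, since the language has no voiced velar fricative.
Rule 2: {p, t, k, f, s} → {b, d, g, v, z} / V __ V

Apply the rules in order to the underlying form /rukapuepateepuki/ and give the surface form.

ruxavuevazeevuxi

Rule 1 (intervocalic spirantization): /k/ is a stop between vowels /u/ and /a/, so it spirantizes to the fricative [x]. /p/ is a stop between vowels /a/ and /u/, so it spirantizes to the fricative [f]. /p/ is a stop between vowels /e/ and /a/, so it spirantizes to the fricative [f]. /t/ is a stop between vowels /a/ and /e/, so it spirantizes to the fricative [s]. /p/ is a stop between vowels /e/ and /u/, so it spirantizes to the fricative [f]. /k/ is a stop between vowels /u/ and /i/, so it spirantizes to the fricative [x]. /rukapuepateepuki/ → ruxafuefaseefuxi.
Rule 2 (intervocalic voicing): /f/ is a voiceless obstruent between vowels /a/ and /u/, so it voices to [v]. /f/ is a voiceless obstruent between vowels /e/ and /a/, so it voices to [v]. /s/ is a voiceless obstruent between vowels /a/ and /e/, so it voices to [z]. /f/ is a voiceless obstruent between vowels /e/ and /u/, so it voices to [v]. /ruxafuefaseefuxi/ → ruxavuevazeevuxi.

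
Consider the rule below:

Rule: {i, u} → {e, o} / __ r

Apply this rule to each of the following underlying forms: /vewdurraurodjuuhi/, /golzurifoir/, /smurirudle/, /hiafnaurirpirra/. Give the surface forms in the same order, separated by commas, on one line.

vewdorraorodjuuhi, golzorifoer, smorerudle, hiafnaorerperra

/vewdurraurodjuuhi/: /u/ is a high vowel immediately before /r/, so it lowers to [o]. /u/ is a high vowel immediately before /r/, so it lowers to [o]. → [vewdorraorodjuuhi].
/golzurifoir/: /u/ is a high vowel immediately before /r/, so it lowers to [o]. /i/ is a high vowel immediately before /r/, so it lowers to [e]. → [golzorifoer].
/smurirudle/: /u/ is a high vowel immediately before /r/, so it lowers to [o]. /i/ is a high vowel immediately before /r/, so it lowers to [e]. → [smorerudle].
/hiafnaurirpirra/: /u/ is a high vowel immediately before /r/, so it lowers to [o]. /i/ is a high vowel immediately before /r/, so it lowers to [e]. /i/ is a high vowel immediately before /r/, so it lowers to [e]. → [hiafnaorerperra].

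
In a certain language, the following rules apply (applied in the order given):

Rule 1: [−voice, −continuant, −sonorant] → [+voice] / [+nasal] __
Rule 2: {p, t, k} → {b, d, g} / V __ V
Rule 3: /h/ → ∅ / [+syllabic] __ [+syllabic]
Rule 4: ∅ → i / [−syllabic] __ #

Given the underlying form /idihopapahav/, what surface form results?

idiobabaavi

Rule 1 (post-nasal voicing): no segment meets the environment; /idihopapahav/ is unchanged.
Rule 2 (intervocalic voicing): /p/ is a voiceless stop between vowels /o/ and /a/, so it voices to [b]. /p/ is a voiceless stop between vowels /a/ and /a/, so it voices to [b]. /idihopapahav/ → idihobabahav.
Rule 3 (intervocalic h-deletion): /h/ occurs between vowels /i/ and /o/, so it deletes. /h/ occurs between vowels /a/ and /a/, so it deletes. /idihobabahav/ → idiobabaav.
Rule 4 (final i-epenthesis): the form ends in the consonant /v/, so [i] is inserted word-finally. /idiobabaav/ → idiobabaavi.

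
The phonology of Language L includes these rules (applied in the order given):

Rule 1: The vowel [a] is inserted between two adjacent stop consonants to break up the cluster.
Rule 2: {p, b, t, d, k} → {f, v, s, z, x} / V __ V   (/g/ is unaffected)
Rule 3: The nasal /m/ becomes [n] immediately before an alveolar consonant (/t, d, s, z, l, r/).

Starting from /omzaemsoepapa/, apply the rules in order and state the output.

onzaensoefafa

Rule 1 (stop-cluster a-epenthesis): no segment meets the environment; /omzaemsoepapa/ is unchanged.
Rule 2 (intervocalic spirantization): /p/ is a stop between vowels /e/ and /a/, so it spirantizes to the fricative [f]. /p/ is a stop between vowels /a/ and /a/, so it spirantizes to the fricative [f]. /omzaemsoepapa/ → omzaemsoefafa.
Rule 3 (nasal place assimilation): /m/ precedes the alveolar consonant /z/, so it assimilates in place to [n]. /m/ precedes the alveolar consonant /s/, so it assimilates in place to [n]. /omzaemsoefafa/ → onzaensoefafa.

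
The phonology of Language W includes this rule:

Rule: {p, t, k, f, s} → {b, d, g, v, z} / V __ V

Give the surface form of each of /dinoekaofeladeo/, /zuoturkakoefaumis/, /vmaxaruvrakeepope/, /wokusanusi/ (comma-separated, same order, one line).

/dinoekaofeladeo/: /k/ is a voiceless obstruent between vowels /e/ and /a/, so it voices to [g]. /f/ is a voiceless obstruent between vowels /o/ and /e/, so it voices to [v]. → [dinoegaoveladeo].
/zuoturkakoefaumis/: /t/ is a voiceless obstruent between vowels /o/ and /u/, so it voices to [d]. /k/ is a voiceless obstruent between vowels /a/ and /o/, so it voices to [g]. /f/ is a voiceless obstruent between vowels /e/ and /a/, so it voices to [v]. → [zuodurkagoevaumis].
/vmaxaruvrakeepope/: /k/ is a voiceless obstruent between vowels /a/ and /e/, so it voices to [g]. /p/ is a voiceless obstruent between vowels /e/ and /o/, so it voices to [b]. /p/ is a voiceless obstruent between vowels /o/ and /e/, so it voices to [b]. → [vmaxaruvrageebobe].
/wokusanusi/: /k/ is a voiceless obstruent between vowels /o/ and /u/, so it voices to [g]. /s/ is a voiceless obstruent between vowels /u/ and /a/, so it voices to [z]. /s/ is a voiceless obstruent between vowels /u/ and /i/, so it voices to [z]. → [woguzanuzi].

dinoegaoveladeo, zuodurkagoevaumis, vmaxaruvrageebobe, woguzanuzi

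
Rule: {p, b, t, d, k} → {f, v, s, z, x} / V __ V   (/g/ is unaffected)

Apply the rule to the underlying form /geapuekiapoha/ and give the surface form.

/p/ is a stop between vowels /a/ and /u/, so it spirantizes to the fricative [f].
/k/ is a stop between vowels /e/ and /i/, so it spirantizes to the fricative [x].
/p/ is a stop between vowels /a/ and /o/, so it spirantizes to the fricative [f].
Surface form: [geafuexiafoha].

geafuexiafoha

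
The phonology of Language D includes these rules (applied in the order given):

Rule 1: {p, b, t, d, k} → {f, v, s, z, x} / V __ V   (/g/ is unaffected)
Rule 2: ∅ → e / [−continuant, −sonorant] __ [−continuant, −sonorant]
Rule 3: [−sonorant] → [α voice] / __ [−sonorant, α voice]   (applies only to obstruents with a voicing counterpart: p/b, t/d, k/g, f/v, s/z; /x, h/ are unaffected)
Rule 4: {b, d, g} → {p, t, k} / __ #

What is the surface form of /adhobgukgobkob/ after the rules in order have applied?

athobegukegobekop

Rule 1 (intervocalic spirantization): no segment meets the environment; /adhobgukgobkob/ is unchanged.
Rule 2 (stop-cluster e-epenthesis): /b/ and /g/ form a stop–stop cluster, so [e] is inserted between them. /k/ and /g/ form a stop–stop cluster, so [e] is inserted between them. /b/ and /k/ form a stop–stop cluster, so [e] is inserted between them. /adhobgukgobkob/ → adhobegukegobekob.
Rule 3 (regressive voicing assimilation): /d/ precedes the voiceless obstruent /h/, so it devoices to [t] by assimilation. /adhobegukegobekob/ → athobegukegobekob.
Rule 4 (final devoicing): /b/ is a voiced stop in word-final position, so it devoices to [p]. /athobegukegobekob/ → athobegukegobekop.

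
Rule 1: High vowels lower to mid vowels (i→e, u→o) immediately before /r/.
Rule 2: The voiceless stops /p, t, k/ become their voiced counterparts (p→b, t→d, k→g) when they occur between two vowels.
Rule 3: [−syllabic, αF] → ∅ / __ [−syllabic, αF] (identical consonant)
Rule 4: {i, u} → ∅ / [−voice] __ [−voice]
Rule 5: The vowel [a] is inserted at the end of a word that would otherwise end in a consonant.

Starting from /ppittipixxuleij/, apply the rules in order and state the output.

Rule 1 (pre-rhotic lowering): no segment meets the environment; /ppittipixxuleij/ is unchanged.
Rule 2 (intervocalic voicing): /p/ is a voiceless stop between vowels /i/ and /i/, so it voices to [b]. /ppittipixxuleij/ → ppittibixxuleij.
Rule 3 (degemination): /pp/ is a geminate; the first /p/ deletes. /tt/ is a geminate; the first /t/ deletes. /xx/ is a geminate; the first /x/ deletes. /ppittibixxuleij/ → pitibixuleij.
Rule 4 (high vowel syncope): /i/ is a high vowel flanked by voiceless consonants /p/ and /t/, so it deletes. /pitibixuleij/ → ptibixuleij.
Rule 5 (final a-epenthesis): the form ends in the consonant /j/, so [a] is inserted word-finally. /ptibixuleij/ → ptibixuleija.

ptibixuleija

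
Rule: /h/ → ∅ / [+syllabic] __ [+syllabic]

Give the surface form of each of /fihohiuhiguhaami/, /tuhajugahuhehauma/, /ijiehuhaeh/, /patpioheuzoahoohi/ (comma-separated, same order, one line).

/fihohiuhiguhaami/: /h/ occurs between vowels /i/ and /o/, so it deletes. /h/ occurs between vowels /o/ and /i/, so it deletes. /h/ occurs between vowels /u/ and /i/, so it deletes. /h/ occurs between vowels /u/ and /a/, so it deletes. → [fioiuiguaami].
/tuhajugahuhehauma/: /h/ occurs between vowels /u/ and /a/, so it deletes. /h/ occurs between vowels /a/ and /u/, so it deletes. /h/ occurs between vowels /u/ and /e/, so it deletes. /h/ occurs between vowels /e/ and /a/, so it deletes. → [tuajugaueauma].
/ijiehuhaeh/: /h/ occurs between vowels /e/ and /u/, so it deletes. /h/ occurs between vowels /u/ and /a/, so it deletes. → [ijieuaeh].
/patpioheuzoahoohi/: /h/ occurs between vowels /o/ and /e/, so it deletes. /h/ occurs between vowels /a/ and /o/, so it deletes. /h/ occurs between vowels /o/ and /i/, so it deletes. → [patpioeuzoaooi].

fioiuiguaami, tuajugaueauma, ijieuaeh, patpioeuzoaooi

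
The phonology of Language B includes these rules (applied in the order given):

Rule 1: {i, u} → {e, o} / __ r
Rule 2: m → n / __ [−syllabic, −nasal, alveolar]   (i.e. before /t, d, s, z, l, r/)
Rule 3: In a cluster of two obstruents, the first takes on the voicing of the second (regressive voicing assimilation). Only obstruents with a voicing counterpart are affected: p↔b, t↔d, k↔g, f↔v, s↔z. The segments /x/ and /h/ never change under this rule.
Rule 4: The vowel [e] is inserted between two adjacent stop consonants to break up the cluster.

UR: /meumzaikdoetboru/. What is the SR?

Rule 1 (pre-rhotic lowering): no segment meets the environment; /meumzaikdoetboru/ is unchanged.
Rule 2 (nasal place assimilation): /m/ precedes the alveolar consonant /z/, so it assimilates in place to [n]. /meumzaikdoetboru/ → meunzaikdoetboru.
Rule 3 (regressive voicing assimilation): /k/ precedes the voiced obstruent /d/, so it voices to [g] by assimilation. /t/ precedes the voiced obstruent /b/, so it voices to [d] by assimilation. /meunzaikdoetboru/ → meunzaigdoedboru.
Rule 4 (stop-cluster e-epenthesis): /g/ and /d/ form a stop–stop cluster, so [e] is inserted between them. /d/ and /b/ form a stop–stop cluster, so [e] is inserted between them. /meunzaigdoedboru/ → meunzaigedoedeboru.

meunzaigedoedeboru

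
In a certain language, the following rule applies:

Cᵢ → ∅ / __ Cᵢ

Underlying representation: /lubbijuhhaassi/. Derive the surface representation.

lubijuhaasi

/bb/ is a geminate; the first /b/ deletes.
/hh/ is a geminate; the first /h/ deletes.
/ss/ is a geminate; the first /s/ deletes.
Surface form: [lubijuhaasi].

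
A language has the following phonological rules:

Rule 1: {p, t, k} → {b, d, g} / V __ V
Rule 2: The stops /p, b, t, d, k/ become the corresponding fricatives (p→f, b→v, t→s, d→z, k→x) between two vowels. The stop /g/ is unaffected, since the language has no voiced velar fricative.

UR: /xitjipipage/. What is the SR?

Rule 1 (intervocalic voicing): /p/ is a voiceless stop between vowels /i/ and /i/, so it voices to [b]. /p/ is a voiceless stop between vowels /i/ and /a/, so it voices to [b]. /xitjipipage/ → xitjibibage.
Rule 2 (intervocalic spirantization): /b/ is a stop between vowels /i/ and /i/, so it spirantizes to the fricative [v]. /b/ is a stop between vowels /i/ and /a/, so it spirantizes to the fricative [v]. /xitjibibage/ → xitjivivage.

xitjivivage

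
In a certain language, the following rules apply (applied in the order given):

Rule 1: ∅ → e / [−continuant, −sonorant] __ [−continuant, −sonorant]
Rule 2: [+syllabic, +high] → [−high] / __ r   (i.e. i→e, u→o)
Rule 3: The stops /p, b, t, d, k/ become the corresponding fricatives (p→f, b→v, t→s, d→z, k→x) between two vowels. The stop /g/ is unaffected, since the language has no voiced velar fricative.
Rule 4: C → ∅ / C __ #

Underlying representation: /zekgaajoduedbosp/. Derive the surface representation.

Rule 1 (stop-cluster e-epenthesis): /k/ and /g/ form a stop–stop cluster, so [e] is inserted between them. /d/ and /b/ form a stop–stop cluster, so [e] is inserted between them. /zekgaajoduedbosp/ → zekegaajoduedebosp.
Rule 2 (pre-rhotic lowering): no segment meets the environment; /zekegaajoduedebosp/ is unchanged.
Rule 3 (intervocalic spirantization): /k/ is a stop between vowels /e/ and /e/, so it spirantizes to the fricative [x]. /d/ is a stop between vowels /o/ and /u/, so it spirantizes to the fricative [z]. /d/ is a stop between vowels /e/ and /e/, so it spirantizes to the fricative [z]. /b/ is a stop between vowels /e/ and /o/, so it spirantizes to the fricative [v]. /zekegaajoduedebosp/ → zexegaajozuezevosp.
Rule 4 (final cluster simplification): /p/ is the second consonant of a word-final cluster /sp/, so it deletes. /zexegaajozuezevosp/ → zexegaajozuezevos.

zexegaajozuezevos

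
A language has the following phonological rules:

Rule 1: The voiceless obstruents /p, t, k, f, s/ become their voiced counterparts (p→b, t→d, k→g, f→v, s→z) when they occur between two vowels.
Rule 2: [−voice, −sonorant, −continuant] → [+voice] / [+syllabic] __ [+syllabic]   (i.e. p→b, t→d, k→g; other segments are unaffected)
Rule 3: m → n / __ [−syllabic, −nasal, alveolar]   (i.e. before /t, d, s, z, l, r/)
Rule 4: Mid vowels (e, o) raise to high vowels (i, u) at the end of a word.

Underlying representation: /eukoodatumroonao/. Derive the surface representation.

Rule 1 (intervocalic voicing): /k/ is a voiceless obstruent between vowels /u/ and /o/, so it voices to [g]. /t/ is a voiceless obstruent between vowels /a/ and /u/, so it voices to [d]. /eukoodatumroonao/ → eugoodadumroonao.
Rule 2 (intervocalic voicing): no segment meets the environment; /eugoodadumroonao/ is unchanged.
Rule 3 (nasal place assimilation): /m/ precedes the alveolar consonant /r/, so it assimilates in place to [n]. /eugoodadumroonao/ → eugoodadunroonao.
Rule 4 (final vowel raising): /o/ is a mid vowel in word-final position, so it raises to [u]. /eugoodadunroonao/ → eugoodadunroonau.

eugoodadunroonau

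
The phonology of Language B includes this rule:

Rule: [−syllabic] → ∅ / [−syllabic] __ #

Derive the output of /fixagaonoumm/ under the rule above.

fixagaonoum

/m/ is the second consonant of a word-final cluster /mm/, so it deletes.
Surface form: [fixagaonoum].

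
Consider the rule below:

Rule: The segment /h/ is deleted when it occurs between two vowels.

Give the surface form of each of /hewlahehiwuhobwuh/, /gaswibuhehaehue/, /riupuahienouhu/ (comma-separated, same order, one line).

/hewlahehiwuhobwuh/: /h/ occurs between vowels /a/ and /e/, so it deletes. /h/ occurs between vowels /e/ and /i/, so it deletes. /h/ occurs between vowels /u/ and /o/, so it deletes. → [hewlaeiwuobwuh].
/gaswibuhehaehue/: /h/ occurs between vowels /u/ and /e/, so it deletes. /h/ occurs between vowels /e/ and /a/, so it deletes. /h/ occurs between vowels /e/ and /u/, so it deletes. → [gaswibueaeue].
/riupuahienouhu/: /h/ occurs between vowels /a/ and /i/, so it deletes. /h/ occurs between vowels /u/ and /u/, so it deletes. → [riupuaienouu].

hewlaeiwuobwuh, gaswibueaeue, riupuaienouu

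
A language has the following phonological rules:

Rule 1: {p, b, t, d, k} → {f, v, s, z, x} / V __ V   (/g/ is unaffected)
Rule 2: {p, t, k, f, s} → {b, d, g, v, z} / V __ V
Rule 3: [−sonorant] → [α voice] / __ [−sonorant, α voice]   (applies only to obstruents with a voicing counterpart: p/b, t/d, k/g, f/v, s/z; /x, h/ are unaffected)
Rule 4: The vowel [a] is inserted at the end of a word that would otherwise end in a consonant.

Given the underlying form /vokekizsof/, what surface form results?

voxexissofa

Rule 1 (intervocalic spirantization): /k/ is a stop between vowels /o/ and /e/, so it spirantizes to the fricative [x]. /k/ is a stop between vowels /e/ and /i/, so it spirantizes to the fricative [x]. /vokekizsof/ → voxexizsof.
Rule 2 (intervocalic voicing): no segment meets the environment; /voxexizsof/ is unchanged.
Rule 3 (regressive voicing assimilation): /z/ precedes the voiceless obstruent /s/, so it devoices to [s] by assimilation. /voxexizsof/ → voxexissof.
Rule 4 (final a-epenthesis): the form ends in the consonant /f/, so [a] is inserted word-finally. /voxexissof/ → voxexissofa.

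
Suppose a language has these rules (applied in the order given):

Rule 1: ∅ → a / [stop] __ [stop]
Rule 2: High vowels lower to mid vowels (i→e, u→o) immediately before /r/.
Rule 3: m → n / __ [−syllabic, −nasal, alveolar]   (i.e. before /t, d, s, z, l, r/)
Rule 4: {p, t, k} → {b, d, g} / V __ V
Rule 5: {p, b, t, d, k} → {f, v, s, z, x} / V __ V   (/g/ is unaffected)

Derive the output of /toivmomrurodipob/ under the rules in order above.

toivmonrorozivob

Rule 1 (stop-cluster a-epenthesis): no segment meets the environment; /toivmomrurodipob/ is unchanged.
Rule 2 (pre-rhotic lowering): /u/ is a high vowel immediately before /r/, so it lowers to [o]. /toivmomrurodipob/ → toivmomrorodipob.
Rule 3 (nasal place assimilation): /m/ precedes the alveolar consonant /r/, so it assimilates in place to [n]. /toivmomrorodipob/ → toivmonrorodipob.
Rule 4 (intervocalic voicing): /p/ is a voiceless stop between vowels /i/ and /o/, so it voices to [b]. /toivmonrorodipob/ → toivmonrorodibob.
Rule 5 (intervocalic spirantization): /d/ is a stop between vowels /o/ and /i/, so it spirantizes to the fricative [z]. /b/ is a stop between vowels /i/ and /o/, so it spirantizes to the fricative [v]. /toivmonrorodibob/ → toivmonrorozivob.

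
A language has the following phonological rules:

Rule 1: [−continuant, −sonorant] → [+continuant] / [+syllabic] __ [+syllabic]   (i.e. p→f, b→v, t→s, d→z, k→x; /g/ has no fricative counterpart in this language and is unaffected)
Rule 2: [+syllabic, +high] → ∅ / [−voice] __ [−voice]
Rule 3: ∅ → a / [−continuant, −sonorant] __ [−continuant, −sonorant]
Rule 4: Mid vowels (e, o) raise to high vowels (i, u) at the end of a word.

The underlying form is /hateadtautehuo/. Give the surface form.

haseadatausehuu

Rule 1 (intervocalic spirantization): /t/ is a stop between vowels /a/ and /e/, so it spirantizes to the fricative [s]. /t/ is a stop between vowels /u/ and /e/, so it spirantizes to the fricative [s]. /hateadtautehuo/ → haseadtausehuo.
Rule 2 (high vowel syncope): no segment meets the environment; /haseadtausehuo/ is unchanged.
Rule 3 (stop-cluster a-epenthesis): /d/ and /t/ form a stop–stop cluster, so [a] is inserted between them. /haseadtausehuo/ → haseadatausehuo.
Rule 4 (final vowel raising): /o/ is a mid vowel in word-final position, so it raises to [u]. /haseadatausehuo/ → haseadatausehuu.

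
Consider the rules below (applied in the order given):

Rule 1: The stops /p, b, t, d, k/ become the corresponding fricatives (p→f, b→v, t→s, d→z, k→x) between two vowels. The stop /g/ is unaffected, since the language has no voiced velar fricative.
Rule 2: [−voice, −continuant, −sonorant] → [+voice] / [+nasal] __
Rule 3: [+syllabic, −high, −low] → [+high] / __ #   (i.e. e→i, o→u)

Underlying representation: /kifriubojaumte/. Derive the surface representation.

Rule 1 (intervocalic spirantization): /b/ is a stop between vowels /u/ and /o/, so it spirantizes to the fricative [v]. /kifriubojaumte/ → kifriuvojaumte.
Rule 2 (post-nasal voicing): /t/ is a voiceless stop immediately after the nasal /m/, so it voices to [d]. /kifriuvojaumte/ → kifriuvojaumde.
Rule 3 (final vowel raising): /e/ is a mid vowel in word-final position, so it raises to [i]. /kifriuvojaumde/ → kifriuvojaumdi.

kifriuvojaumdi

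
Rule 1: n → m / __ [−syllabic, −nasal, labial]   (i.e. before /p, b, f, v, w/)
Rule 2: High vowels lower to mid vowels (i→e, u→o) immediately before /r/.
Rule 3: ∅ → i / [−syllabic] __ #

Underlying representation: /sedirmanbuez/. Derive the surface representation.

Rule 1 (nasal place assimilation): /n/ precedes the labial consonant /b/, so it assimilates in place to [m]. /sedirmanbuez/ → sedirmambuez.
Rule 2 (pre-rhotic lowering): /i/ is a high vowel immediately before /r/, so it lowers to [e]. /sedirmambuez/ → sedermambuez.
Rule 3 (final i-epenthesis): the form ends in the consonant /z/, so [i] is inserted word-finally. /sedermambuez/ → sedermambuezi.

sedermambuezi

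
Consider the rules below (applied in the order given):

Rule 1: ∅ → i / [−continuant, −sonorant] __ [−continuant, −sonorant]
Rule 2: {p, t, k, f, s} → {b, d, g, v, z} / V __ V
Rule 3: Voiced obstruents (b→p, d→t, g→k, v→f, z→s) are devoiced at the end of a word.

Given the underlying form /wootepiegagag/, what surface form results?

Rule 1 (stop-cluster i-epenthesis): no segment meets the environment; /wootepiegagag/ is unchanged.
Rule 2 (intervocalic voicing): /t/ is a voiceless obstruent between vowels /o/ and /e/, so it voices to [d]. /p/ is a voiceless obstruent between vowels /e/ and /i/, so it voices to [b]. /wootepiegagag/ → woodebiegagag.
Rule 3 (final devoicing): /g/ is a voiced obstruent in word-final position, so it devoices to [k]. /woodebiegagag/ → woodebiegagak.

woodebiegagak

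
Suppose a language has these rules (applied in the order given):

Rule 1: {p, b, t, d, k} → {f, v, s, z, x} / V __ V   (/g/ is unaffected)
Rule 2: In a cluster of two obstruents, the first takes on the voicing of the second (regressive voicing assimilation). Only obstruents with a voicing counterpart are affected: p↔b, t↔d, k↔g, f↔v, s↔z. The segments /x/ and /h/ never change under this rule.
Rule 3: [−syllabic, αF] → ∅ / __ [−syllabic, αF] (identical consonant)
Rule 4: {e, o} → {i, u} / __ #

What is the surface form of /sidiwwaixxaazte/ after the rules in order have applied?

Rule 1 (intervocalic spirantization): /d/ is a stop between vowels /i/ and /i/, so it spirantizes to the fricative [z]. /sidiwwaixxaazte/ → siziwwaixxaazte.
Rule 2 (regressive voicing assimilation): /z/ precedes the voiceless obstruent /t/, so it devoices to [s] by assimilation. /siziwwaixxaazte/ → siziwwaixxaaste.
Rule 3 (degemination): /ww/ is a geminate; the first /w/ deletes. /xx/ is a geminate; the first /x/ deletes. /siziwwaixxaaste/ → siziwaixaaste.
Rule 4 (final vowel raising): /e/ is a mid vowel in word-final position, so it raises to [i]. /siziwaixaaste/ → siziwaixaasti.

siziwaixaasti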